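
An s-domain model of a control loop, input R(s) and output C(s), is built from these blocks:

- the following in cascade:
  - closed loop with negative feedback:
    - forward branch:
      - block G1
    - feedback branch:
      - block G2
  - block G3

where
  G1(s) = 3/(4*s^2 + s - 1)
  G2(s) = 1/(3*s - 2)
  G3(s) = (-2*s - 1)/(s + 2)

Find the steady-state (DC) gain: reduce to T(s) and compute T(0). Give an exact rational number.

Answer: 3/5

Working:
[1] close the feedback loop around G1, G2: (9*s - 6)/(12*s^3 - 5*s^2 - 5*s + 5)
[2] cascade [G1/(1+G1*G2)], G3: (-18*s^2 + 3*s + 6)/(12*s^4 + 19*s^3 - 15*s^2 - 5*s + 10)
DC gain: substitute s = 0 into T(s) from step 2: T(0) = 6/10 = 3/5.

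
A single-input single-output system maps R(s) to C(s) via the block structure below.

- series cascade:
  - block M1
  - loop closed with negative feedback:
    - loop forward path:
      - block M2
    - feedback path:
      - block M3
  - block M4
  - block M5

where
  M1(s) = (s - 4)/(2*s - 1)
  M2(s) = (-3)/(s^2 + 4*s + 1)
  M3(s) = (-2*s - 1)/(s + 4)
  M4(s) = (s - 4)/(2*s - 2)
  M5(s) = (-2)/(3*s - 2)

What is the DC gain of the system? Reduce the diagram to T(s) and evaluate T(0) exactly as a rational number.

The answer is -96/7.

Reasoning:
(1) apply the feedback formula to M2, M3, giving (-3*s - 12)/(s^3 + 8*s^2 + 23*s + 7)
(2) cascade M1, [M2/(1+M2*M3)], M4, M5, giving (3*s^3 - 12*s^2 - 48*s + 192)/(6*s^6 + 35*s^5 + 43*s^4 - 187*s^3 + 100*s^2 + 17*s - 14)
The step-2 result is T(s). Setting s = 0: T(0) = 192/(-14) = -96/7.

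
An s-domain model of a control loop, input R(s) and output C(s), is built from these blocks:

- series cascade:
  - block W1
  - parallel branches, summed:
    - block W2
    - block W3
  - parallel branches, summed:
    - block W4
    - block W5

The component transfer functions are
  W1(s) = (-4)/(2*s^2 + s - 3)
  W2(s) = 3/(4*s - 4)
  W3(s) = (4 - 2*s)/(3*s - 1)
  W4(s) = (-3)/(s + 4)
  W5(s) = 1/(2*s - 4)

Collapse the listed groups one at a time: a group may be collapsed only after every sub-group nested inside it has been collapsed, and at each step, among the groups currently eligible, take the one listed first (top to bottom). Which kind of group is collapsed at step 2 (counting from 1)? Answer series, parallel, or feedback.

Answer: parallel

Working:
Step 1. parallel reduction of W2, W3
Step 2. reduce the parallel group W4, W5
Step 3. combine W1, (W2+W3), (W4+W5) in series
Step 2 collapses a parallel group.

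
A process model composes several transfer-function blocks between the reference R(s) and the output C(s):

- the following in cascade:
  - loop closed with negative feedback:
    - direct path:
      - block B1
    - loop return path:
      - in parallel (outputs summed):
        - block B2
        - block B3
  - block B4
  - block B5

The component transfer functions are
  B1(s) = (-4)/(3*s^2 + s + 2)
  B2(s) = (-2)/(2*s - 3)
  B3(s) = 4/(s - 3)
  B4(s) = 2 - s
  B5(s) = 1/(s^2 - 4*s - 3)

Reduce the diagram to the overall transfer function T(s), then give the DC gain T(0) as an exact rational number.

Step 1: add B2, B3 (parallel); result (6*s - 6)/(2*s^2 - 9*s + 9)
Step 2: reduce the feedback loop with forward B1 and return (B2+B3); result (-8*s^2 + 36*s - 36)/(6*s^4 - 25*s^3 + 22*s^2 - 33*s + 42)
Step 3: cascade [B1/(1+B1*(B2+B3))], B4, B5; result (8*s^3 - 52*s^2 + 108*s - 72)/(6*s^6 - 49*s^5 + 104*s^4 - 46*s^3 + 108*s^2 - 69*s - 126)
That last expression is T(s); at s = 0 only the constant terms survive, so T(0) = -72/(-126) = 4/7.

Answer: 4/7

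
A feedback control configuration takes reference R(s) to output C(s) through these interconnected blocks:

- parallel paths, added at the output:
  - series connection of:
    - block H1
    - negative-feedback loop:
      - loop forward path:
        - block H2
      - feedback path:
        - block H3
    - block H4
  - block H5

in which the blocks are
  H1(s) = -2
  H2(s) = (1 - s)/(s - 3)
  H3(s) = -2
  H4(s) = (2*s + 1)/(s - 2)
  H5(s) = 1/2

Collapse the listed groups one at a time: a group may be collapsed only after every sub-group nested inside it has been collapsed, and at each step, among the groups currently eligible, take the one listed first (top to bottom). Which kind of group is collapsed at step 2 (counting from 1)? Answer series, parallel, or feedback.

The answer is series.

Reasoning:
Step 1. collapse the loop (H2 forward, H3 return)
Step 2. multiply H1, [H2/(1+H2*H3)], H4 (series)
Step 3. add (H1*[H2/(1+H2*H3)]*H4), H5 (parallel)
At step 2 the group reduced is series.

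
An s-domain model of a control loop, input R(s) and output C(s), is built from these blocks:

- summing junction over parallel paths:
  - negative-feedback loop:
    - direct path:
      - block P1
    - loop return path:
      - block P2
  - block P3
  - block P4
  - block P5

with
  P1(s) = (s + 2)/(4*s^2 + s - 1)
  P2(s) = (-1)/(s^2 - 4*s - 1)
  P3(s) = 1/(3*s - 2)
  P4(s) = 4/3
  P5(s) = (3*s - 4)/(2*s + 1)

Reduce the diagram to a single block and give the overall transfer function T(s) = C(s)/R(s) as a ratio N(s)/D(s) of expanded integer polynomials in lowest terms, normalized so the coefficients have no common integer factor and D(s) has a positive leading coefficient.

Step 1: reduce the feedback loop with forward P1 and return P2 gives (s^3 - 2*s^2 - 9*s - 2)/(4*s^4 - 15*s^3 - 9*s^2 + 2*s - 1)
Step 2: sum the parallel branches [P1/(1+P1*P2)], P3, P4, P5: this yields T(s), and no further normalization is needed

Therefore the answer is (204*s^6 - 955*s^5 + 358*s^4 + 123*s^3 - 323*s^2 + 150*s - 7)/(72*s^6 - 282*s^5 - 141*s^4 + 153*s^3 + 30*s^2 - 9*s + 6).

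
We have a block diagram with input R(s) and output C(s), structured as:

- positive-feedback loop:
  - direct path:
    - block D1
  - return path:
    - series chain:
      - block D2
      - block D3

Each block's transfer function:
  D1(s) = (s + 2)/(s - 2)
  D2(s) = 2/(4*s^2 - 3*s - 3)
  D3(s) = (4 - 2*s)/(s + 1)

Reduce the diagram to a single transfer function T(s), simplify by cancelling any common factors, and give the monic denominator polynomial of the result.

Step 1: multiply D2, D3 (series) = (8 - 4*s)/(4*s^3 + s^2 - 6*s - 3)
Step 2: reduce the feedback loop with forward D1 and return (D2*D3) = (4*s^4 + 9*s^3 - 4*s^2 - 15*s - 6)/(4*s^4 - 7*s^3 - 4*s^2 + 9*s - 10)
T(s) is the step-2 result (common factors already cancelled). Leading coefficient of the denominator: 4. Divide through by 4 for the monic polynomial.

Final answer: s^4 - 7*s^3/4 - s^2 + 9*s/4 - 5/2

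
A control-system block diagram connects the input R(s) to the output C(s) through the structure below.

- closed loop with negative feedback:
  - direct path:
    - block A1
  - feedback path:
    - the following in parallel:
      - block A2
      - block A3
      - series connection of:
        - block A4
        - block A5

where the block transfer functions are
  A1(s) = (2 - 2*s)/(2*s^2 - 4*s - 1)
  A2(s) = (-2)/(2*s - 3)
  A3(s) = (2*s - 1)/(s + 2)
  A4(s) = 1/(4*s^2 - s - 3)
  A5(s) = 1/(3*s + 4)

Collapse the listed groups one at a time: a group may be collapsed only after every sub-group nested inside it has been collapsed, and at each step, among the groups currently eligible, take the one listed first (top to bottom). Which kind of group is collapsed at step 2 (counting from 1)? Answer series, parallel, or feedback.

The answer is parallel.

Reasoning:
(1) cascade A4, A5
(2) combine A2, A3, (A4*A5) in parallel
(3) collapse the loop (A1 forward, (A2+A3+(A4*A5)) return)
Step 2: parallel.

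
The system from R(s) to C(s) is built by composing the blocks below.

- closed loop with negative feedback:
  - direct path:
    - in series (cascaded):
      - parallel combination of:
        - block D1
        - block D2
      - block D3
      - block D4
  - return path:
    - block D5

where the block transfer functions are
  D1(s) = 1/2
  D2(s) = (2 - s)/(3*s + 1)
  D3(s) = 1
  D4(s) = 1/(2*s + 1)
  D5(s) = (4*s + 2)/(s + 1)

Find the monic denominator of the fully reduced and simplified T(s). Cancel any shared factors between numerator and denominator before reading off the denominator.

Answer: s^3 + 13*s^2/6 + 17*s/6 + 1

Working:
Step 1: parallel reduction of D1, D2; result (s + 5)/(6*s + 2)
Step 2: reduce the series chain (D1+D2), D3, D4; result (s + 5)/(12*s^2 + 10*s + 2)
Step 3: collapse the loop (((D1+D2)*D3*D4) forward, D5 return); result (s^2 + 6*s + 5)/(12*s^3 + 26*s^2 + 34*s + 12)
No further cancellation is possible in the step-3 result, so that is T(s). Its denominator becomes monic after dividing by the leading coefficient 12.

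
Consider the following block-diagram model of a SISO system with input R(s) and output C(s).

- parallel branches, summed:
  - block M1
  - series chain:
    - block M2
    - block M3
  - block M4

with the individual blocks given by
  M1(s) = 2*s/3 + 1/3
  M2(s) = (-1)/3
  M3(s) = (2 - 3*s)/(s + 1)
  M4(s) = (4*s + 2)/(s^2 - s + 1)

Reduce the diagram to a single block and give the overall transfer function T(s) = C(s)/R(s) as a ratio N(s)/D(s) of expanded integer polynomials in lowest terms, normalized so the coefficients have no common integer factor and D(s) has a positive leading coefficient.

1. reduce the series chain M2, M3: (3*s - 2)/(3*s + 3)
2. combine M1, (M2*M3), M4 in parallel; the result is T(s) itself (integer coefficients, no common factor, positive leading denominator coefficient)

Therefore the answer is (2*s^4 + 4*s^3 + 7*s^2 + 25*s + 5)/(3*s^3 + 3).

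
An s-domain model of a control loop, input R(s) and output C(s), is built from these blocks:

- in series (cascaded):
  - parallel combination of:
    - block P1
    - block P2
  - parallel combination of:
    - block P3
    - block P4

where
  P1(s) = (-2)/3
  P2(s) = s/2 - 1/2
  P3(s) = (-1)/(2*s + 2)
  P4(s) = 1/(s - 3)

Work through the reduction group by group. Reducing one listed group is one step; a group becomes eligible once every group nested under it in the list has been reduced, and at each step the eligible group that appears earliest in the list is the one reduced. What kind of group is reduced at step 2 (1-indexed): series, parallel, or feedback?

Answer: parallel

Working:
Step 1 - reduce the parallel group P1, P2
Step 2 - parallel reduction of P3, P4
Step 3 - cascade (P1+P2), (P3+P4)
Step 2: parallel.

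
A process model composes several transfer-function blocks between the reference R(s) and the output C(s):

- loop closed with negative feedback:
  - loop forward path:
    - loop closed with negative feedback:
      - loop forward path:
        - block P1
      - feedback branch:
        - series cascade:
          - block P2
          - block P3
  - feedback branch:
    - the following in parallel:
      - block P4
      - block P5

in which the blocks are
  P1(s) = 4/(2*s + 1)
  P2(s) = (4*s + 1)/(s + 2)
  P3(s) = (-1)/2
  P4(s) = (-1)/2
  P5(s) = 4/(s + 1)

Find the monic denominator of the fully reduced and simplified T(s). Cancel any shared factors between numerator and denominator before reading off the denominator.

The answer is s^3 - 3*s^2/2 + 7*s/2 + 14.

Reasoning:
(1) series reduction of P2, P3 = (-4*s - 1)/(2*s + 4)
(2) close the feedback loop around P1, (P2*P3) = (4*s + 8)/(2*s^2 - 3*s)
(3) add P4, P5 (parallel) = (7 - s)/(2*s + 2)
(4) feedback reduction of [P1/(1+P1*(P2*P3))], (P4+P5) = (4*s^2 + 12*s + 8)/(2*s^3 - 3*s^2 + 7*s + 28)
No further cancellation is possible in the step-4 result, so that is T(s). Its denominator becomes monic after dividing by the leading coefficient 2.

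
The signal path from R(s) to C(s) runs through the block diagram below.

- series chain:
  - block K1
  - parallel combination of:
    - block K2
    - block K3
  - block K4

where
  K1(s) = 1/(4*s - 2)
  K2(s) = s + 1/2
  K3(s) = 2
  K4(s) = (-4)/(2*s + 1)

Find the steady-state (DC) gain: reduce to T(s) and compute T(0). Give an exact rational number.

Answer: 5

Working:
1. sum the parallel branches K2, K3 -> s + 5/2
2. cascade K1, (K2+K3), K4 -> (-2*s - 5)/(4*s^2 - 1)
The step-2 result is T(s). Setting s = 0: T(0) = -5/(-1) = 5.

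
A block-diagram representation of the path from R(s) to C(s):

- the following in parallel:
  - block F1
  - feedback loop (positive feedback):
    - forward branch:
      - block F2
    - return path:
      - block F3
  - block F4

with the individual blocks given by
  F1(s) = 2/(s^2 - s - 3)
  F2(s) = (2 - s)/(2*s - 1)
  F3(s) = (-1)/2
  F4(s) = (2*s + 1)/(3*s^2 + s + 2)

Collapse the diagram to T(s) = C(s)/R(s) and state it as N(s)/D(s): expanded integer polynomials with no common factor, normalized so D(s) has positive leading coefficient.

The answer is (-6*s^5 + 22*s^4 + 23*s^3 - 37*s^2 - 5*s - 24)/(9*s^5 - 6*s^4 - 24*s^3 - 15*s^2 - 18*s).

Reasoning:
Step 1 - apply the feedback formula to F2, F3 gives (4 - 2*s)/(3*s)
Step 2 - add F1, [F2/(1-F2*F3)], F4 (parallel), giving the overall T(s)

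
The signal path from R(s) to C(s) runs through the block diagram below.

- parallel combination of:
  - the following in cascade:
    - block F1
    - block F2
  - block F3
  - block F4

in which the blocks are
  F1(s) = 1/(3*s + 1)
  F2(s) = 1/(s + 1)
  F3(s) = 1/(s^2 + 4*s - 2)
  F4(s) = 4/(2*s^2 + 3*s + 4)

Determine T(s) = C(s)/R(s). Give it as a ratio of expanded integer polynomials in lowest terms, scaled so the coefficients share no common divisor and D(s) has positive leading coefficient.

The answer is (20*s^4 + 92*s^3 + 82*s^2 + 13*s - 12)/(6*s^6 + 41*s^5 + 82*s^4 + 89*s^3 + 28*s^2 - 22*s - 8).

Reasoning:
Step 1: reduce the series chain F1, F2 = 1/(3*s^2 + 4*s + 1)
Step 2: reduce the parallel group (F1*F2), F3, F4 - this is the overall T(s), already in the required normalized form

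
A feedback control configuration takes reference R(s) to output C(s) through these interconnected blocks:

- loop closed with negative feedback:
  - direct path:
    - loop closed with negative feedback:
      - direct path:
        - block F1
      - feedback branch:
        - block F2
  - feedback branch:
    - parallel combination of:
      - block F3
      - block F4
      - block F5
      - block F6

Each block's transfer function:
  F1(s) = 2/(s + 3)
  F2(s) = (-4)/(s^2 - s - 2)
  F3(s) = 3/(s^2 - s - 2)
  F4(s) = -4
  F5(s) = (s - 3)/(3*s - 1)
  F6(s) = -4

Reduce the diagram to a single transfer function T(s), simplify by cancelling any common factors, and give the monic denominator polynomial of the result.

[1] reduce the feedback loop with forward F1 and return F2 -> (2*s^2 - 2*s - 4)/(s^3 + 2*s^2 - 5*s - 14)
[2] reduce the parallel group F3, F4, F5, F6 -> (-23*s^3 + 28*s^2 + 50*s - 13)/(3*s^3 - 4*s^2 - 5*s + 2)
[3] feedback reduction of [F1/(1+F1*F2)], (F3+F4+F5+F6) -> (6*s^3 - 8*s^2 - 10*s + 4)/(3*s^4 - 41*s^3 + 39*s^2 + 63*s - 12)
Step 3 gives the fully reduced T(s), with no common factor left to cancel. The denominator's leading coefficient is 3, so divide each of its coefficients by 3 to get the monic form.

Answer: s^4 - 41*s^3/3 + 13*s^2 + 21*s - 4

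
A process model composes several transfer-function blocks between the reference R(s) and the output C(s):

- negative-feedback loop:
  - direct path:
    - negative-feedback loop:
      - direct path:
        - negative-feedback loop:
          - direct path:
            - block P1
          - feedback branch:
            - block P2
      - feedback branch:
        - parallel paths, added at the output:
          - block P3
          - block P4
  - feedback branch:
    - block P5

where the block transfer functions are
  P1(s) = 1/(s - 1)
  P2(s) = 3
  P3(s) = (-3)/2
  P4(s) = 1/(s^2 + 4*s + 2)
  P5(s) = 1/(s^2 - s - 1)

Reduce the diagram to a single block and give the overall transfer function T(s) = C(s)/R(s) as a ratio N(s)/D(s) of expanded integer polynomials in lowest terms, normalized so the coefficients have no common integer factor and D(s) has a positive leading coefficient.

1. reduce the feedback loop with forward P1 and return P2 = 1/(s + 2)
2. sum the parallel branches P3, P4 = (-3*s^2 - 12*s - 4)/(2*s^2 + 8*s + 4)
3. feedback reduction of [P1/(1+P1*P2)], (P3+P4) = (2*s^2 + 8*s + 4)/(2*s^3 + 9*s^2 + 8*s + 4)
4. feedback reduction of [[P1/(1+P1*P2)]/(1+[P1/(1+P1*P2)]*(P3+P4))], P5, giving the overall T(s)

Hence the answer: (2*s^4 + 6*s^3 - 6*s^2 - 12*s - 4)/(2*s^5 + 7*s^4 - 3*s^3 - 11*s^2 - 4*s)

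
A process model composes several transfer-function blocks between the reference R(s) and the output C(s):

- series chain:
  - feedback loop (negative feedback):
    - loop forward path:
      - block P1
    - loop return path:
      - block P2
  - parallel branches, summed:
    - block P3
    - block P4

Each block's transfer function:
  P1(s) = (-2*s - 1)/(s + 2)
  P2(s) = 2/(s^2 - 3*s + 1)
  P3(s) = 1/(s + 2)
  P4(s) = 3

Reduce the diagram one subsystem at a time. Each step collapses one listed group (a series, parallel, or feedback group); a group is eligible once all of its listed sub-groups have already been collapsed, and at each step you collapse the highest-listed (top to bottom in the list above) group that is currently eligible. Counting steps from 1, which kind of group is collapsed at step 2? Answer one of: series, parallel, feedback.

Answer: parallel

Working:
Step 1. apply the feedback formula to P1, P2
Step 2. parallel reduction of P3, P4
Step 3. multiply [P1/(1+P1*P2)], (P3+P4) (series)
Step 2 collapses a parallel group.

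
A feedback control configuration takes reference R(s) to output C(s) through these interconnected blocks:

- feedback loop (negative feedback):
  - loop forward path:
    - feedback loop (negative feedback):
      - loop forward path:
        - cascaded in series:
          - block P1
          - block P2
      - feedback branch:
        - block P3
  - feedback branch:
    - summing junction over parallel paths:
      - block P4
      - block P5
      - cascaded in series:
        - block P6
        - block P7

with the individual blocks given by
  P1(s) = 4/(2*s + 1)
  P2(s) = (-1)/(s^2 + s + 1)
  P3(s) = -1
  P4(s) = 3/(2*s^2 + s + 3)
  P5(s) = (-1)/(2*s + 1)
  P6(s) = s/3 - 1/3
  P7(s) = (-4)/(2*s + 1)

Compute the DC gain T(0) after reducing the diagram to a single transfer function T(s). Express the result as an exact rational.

[1] combine P1, P2 in series, giving (-4)/(2*s^3 + 3*s^2 + 3*s + 1)
[2] close the feedback loop around (P1*P2), P3, giving (-4)/(2*s^3 + 3*s^2 + 3*s + 5)
[3] reduce the series chain P6, P7, giving (4 - 4*s)/(6*s + 3)
[4] add P4, P5, (P6*P7) (parallel), giving (-8*s^3 - 2*s^2 + 7*s + 12)/(12*s^3 + 12*s^2 + 21*s + 9)
[5] collapse the loop ([(P1*P2)/(1+(P1*P2)*P3)] forward, (P4+P5+(P6*P7)) return), giving (-48*s^3 - 48*s^2 - 84*s - 36)/(24*s^6 + 60*s^5 + 114*s^4 + 209*s^3 + 158*s^2 + 104*s - 3)
That last expression is T(s); at s = 0 only the constant terms survive, so T(0) = -36/(-3) = 12.

Hence the answer: 12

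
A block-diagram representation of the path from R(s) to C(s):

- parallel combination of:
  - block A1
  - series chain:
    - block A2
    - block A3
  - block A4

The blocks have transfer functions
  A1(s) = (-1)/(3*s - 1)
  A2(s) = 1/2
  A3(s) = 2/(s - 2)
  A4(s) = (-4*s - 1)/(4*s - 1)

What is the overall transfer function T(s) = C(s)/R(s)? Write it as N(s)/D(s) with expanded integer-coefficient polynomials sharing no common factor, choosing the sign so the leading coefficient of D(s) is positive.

Step 1. combine A2, A3 in series; result 1/(s - 2)
Step 2. sum the parallel branches A1, (A2*A3), A4, which is the overall transfer function T(s) = C(s)/R(s) in lowest terms

Final answer: (-12*s^3 + 33*s^2 + s - 3)/(12*s^3 - 31*s^2 + 15*s - 2)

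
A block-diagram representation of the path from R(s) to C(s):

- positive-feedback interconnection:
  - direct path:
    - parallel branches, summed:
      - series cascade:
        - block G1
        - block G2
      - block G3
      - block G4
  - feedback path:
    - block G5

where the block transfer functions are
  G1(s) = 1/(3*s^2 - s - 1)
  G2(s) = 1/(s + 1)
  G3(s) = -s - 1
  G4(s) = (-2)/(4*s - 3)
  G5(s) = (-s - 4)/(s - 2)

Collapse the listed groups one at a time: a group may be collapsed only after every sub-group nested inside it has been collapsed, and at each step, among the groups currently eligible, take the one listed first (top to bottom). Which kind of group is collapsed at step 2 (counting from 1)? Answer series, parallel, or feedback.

Step 1. cascade G1, G2
Step 2. combine (G1*G2), G3, G4 in parallel
Step 3. collapse the loop (((G1*G2)+G3+G4) forward, G5 return)
Step 2: parallel.

Final answer: parallel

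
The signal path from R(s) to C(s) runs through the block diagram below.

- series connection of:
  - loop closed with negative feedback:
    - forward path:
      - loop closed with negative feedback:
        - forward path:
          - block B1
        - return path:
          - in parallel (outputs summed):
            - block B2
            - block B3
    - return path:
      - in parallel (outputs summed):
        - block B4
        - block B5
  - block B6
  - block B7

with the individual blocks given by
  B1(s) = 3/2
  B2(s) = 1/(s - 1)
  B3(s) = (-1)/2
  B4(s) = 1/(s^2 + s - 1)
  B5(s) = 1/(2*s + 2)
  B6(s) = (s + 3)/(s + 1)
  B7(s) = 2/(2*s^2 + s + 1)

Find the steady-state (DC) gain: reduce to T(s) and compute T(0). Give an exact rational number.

Reducing step by step:

1. reduce the parallel group B2, B3: (3 - s)/(2*s - 2)
2. collapse the loop (B1 forward, (B2+B3) return): (6*s - 6)/(s + 5)
3. parallel reduction of B4, B5: (s^2 + 3*s + 1)/(2*s^3 + 4*s^2 - 2)
4. close the feedback loop around [B1/(1+B1*(B2+B3))], (B4+B5): (6*s^4 + 6*s^3 - 12*s^2 - 6*s + 6)/(s^4 + 10*s^3 + 16*s^2 - 7*s - 8)
5. cascade [[B1/(1+B1*(B2+B3))]/(1+[B1/(1+B1*(B2+B3))]*(B4+B5))], B6, B7: (12*s^4 + 36*s^3 - 24*s^2 - 60*s + 36)/(2*s^6 + 21*s^5 + 43*s^4 + 12*s^3 - 7*s^2 - 15*s - 8)
Step 5 gives the overall T(s). Then T(0) = 36/(-8) = -9/2.

Answer: -9/2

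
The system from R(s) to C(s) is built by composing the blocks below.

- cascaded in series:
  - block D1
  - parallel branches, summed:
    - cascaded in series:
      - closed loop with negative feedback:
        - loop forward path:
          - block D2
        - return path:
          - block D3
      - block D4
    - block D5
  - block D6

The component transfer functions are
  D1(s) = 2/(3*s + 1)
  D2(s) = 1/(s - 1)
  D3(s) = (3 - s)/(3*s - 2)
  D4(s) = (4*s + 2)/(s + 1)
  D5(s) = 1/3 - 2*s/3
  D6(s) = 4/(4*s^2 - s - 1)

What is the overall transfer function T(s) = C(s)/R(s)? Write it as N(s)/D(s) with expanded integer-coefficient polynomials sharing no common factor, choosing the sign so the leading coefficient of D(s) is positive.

The answer is (-48*s^4 + 72*s^3 + 280*s^2 - 136*s - 56)/(108*s^6 - 99*s^5 - 81*s^4 + 204*s^3 + 36*s^2 - 57*s - 15).

Reasoning:
(1) feedback reduction of D2, D3 = (3*s - 2)/(3*s^2 - 6*s + 5)
(2) multiply [D2/(1+D2*D3)], D4 (series) = (12*s^2 - 2*s - 4)/(3*s^3 - 3*s^2 - s + 5)
(3) add ([D2/(1+D2*D3)]*D4), D5 (parallel) = (-6*s^4 + 9*s^3 + 35*s^2 - 17*s - 7)/(9*s^3 - 9*s^2 - 3*s + 15)
(4) cascade D1, (([D2/(1+D2*D3)]*D4)+D5), D6 - this is the overall T(s), already in the required normalized form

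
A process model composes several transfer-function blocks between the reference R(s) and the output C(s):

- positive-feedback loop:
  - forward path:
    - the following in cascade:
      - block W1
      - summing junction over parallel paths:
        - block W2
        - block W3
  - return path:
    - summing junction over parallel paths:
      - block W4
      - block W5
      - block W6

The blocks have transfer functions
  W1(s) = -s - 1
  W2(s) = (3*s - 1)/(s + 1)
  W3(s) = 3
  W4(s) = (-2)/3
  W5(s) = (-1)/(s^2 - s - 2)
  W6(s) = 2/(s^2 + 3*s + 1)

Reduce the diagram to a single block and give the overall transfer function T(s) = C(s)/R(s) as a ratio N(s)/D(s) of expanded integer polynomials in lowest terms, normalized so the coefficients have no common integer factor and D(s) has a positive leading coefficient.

Step 1 - add W2, W3 (parallel), giving (6*s + 2)/(s + 1)
Step 2 - reduce the series chain W1, (W2+W3), giving -6*s - 2
Step 3 - sum the parallel branches W4, W5, W6, giving (-2*s^4 - 4*s^3 + 11*s^2 - s - 11)/(3*s^4 + 6*s^3 - 12*s^2 - 21*s - 6)
Step 4 - apply the feedback formula to (W1*(W2+W3)), (W4+W5+W6); the result is T(s) itself (integer coefficients, no common factor, positive leading denominator coefficient)

Hence the answer: (18*s^5 + 42*s^4 - 60*s^3 - 150*s^2 - 78*s - 12)/(12*s^5 + 25*s^4 - 64*s^3 - 4*s^2 + 89*s + 28)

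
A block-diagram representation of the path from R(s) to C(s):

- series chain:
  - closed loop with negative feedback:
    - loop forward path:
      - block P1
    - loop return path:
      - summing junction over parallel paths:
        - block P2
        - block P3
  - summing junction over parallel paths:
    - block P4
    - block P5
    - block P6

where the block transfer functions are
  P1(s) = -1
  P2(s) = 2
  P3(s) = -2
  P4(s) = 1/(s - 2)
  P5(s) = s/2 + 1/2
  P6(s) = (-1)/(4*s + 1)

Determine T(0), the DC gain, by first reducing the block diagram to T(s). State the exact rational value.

(1) reduce the parallel group P2, P3 = 0
(2) close the feedback loop around P1, (P2+P3) = -1
(3) combine P4, P5, P6 in parallel = (4*s^3 - 3*s^2 - 3*s + 4)/(8*s^2 - 14*s - 4)
(4) cascade [P1/(1+P1*(P2+P3))], (P4+P5+P6) = (-4*s^3 + 3*s^2 + 3*s - 4)/(8*s^2 - 14*s - 4)
The step-4 result is T(s). Setting s = 0: T(0) = -4/(-4) = 1.

Therefore the answer is 1.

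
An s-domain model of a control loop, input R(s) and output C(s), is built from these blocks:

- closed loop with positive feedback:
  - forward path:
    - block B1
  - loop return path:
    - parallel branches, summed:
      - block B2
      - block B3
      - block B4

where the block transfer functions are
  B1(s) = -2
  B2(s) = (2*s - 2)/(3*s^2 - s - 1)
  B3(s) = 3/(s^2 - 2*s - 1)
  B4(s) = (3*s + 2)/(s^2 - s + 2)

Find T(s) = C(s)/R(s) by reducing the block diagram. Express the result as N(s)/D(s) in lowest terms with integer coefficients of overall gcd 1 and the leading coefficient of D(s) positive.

(1) combine B2, B3, B4 in parallel, giving (11*s^5 - 14*s^4 - 20*s^3 + 11*s^2 + 8*s)/(3*s^6 - 10*s^5 + 11*s^4 - 9*s^3 - 6*s^2 + 5*s + 2)
(2) apply the feedback formula to B1, (B2+B3+B4); the result is T(s) itself (integer coefficients, no common factor, positive leading denominator coefficient)

Hence the answer: (-6*s^6 + 20*s^5 - 22*s^4 + 18*s^3 + 12*s^2 - 10*s - 4)/(3*s^6 + 12*s^5 - 17*s^4 - 49*s^3 + 16*s^2 + 21*s + 2)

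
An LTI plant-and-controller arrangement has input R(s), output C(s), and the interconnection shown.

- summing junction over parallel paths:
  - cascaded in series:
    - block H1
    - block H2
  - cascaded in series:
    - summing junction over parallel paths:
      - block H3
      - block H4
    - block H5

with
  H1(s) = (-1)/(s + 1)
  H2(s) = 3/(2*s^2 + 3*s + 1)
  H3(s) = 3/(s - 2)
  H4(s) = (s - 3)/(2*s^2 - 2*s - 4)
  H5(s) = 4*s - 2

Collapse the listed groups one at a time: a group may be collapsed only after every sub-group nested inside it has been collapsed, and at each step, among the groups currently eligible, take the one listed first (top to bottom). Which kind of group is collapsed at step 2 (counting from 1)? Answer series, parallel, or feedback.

Step 1 - cascade H1, H2
Step 2 - combine H3, H4 in parallel
Step 3 - multiply (H3+H4), H5 (series)
Step 4 - add (H1*H2), ((H3+H4)*H5) (parallel)
Step 2: parallel.

Answer: parallel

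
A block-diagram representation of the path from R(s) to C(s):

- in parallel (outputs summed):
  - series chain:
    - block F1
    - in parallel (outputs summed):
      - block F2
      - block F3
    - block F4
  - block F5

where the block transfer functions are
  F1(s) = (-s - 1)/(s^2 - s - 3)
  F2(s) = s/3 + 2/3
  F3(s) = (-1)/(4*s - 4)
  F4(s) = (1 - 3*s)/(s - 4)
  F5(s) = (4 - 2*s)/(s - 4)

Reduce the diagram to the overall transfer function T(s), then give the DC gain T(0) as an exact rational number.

Step 1. parallel reduction of F2, F3; result (4*s^2 + 4*s - 11)/(12*s - 12)
Step 2. combine F1, (F2+F3), F4 in series; result (12*s^4 + 20*s^3 - 29*s^2 - 26*s + 11)/(12*s^4 - 72*s^3 + 72*s^2 + 132*s - 144)
Step 3. add (F1*(F2+F3)*F4), F5 (parallel); result (-12*s^4 + 116*s^3 - 77*s^2 - 194*s + 155)/(12*s^4 - 72*s^3 + 72*s^2 + 132*s - 144)
That last expression is T(s); at s = 0 only the constant terms survive, so T(0) = 155/(-144) = -155/144.

Final answer: -155/144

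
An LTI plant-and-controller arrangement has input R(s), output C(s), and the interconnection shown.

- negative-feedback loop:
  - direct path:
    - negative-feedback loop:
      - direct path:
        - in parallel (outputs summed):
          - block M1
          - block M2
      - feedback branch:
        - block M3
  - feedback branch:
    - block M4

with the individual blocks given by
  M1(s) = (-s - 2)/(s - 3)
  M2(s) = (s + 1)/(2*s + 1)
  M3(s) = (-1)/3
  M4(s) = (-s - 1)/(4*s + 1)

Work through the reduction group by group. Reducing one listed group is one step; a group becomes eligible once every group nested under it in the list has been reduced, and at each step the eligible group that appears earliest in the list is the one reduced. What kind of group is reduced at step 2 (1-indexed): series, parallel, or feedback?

Answer: feedback

Working:
Step 1. add M1, M2 (parallel)
Step 2. apply the feedback formula to (M1+M2), M3
Step 3. apply the feedback formula to [(M1+M2)/(1+(M1+M2)*M3)], M4
So the answer for step 2 is feedback.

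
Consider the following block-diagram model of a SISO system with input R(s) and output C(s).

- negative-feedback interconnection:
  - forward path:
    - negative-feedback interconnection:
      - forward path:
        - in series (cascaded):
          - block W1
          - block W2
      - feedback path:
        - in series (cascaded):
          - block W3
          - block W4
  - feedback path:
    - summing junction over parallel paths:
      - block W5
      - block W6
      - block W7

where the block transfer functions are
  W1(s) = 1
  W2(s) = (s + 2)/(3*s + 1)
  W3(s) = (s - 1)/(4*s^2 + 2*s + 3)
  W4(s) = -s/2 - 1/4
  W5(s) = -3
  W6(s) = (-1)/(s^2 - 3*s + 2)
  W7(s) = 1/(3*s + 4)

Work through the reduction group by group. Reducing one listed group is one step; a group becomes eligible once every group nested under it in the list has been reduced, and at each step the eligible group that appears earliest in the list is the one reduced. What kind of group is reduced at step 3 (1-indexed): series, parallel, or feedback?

Step 1 - series reduction of W1, W2
Step 2 - combine W3, W4 in series
Step 3 - close the feedback loop around (W1*W2), (W3*W4)
Step 4 - add W5, W6, W7 (parallel)
Step 5 - reduce the feedback loop with forward [(W1*W2)/(1+(W1*W2)*(W3*W4))] and return (W5+W6+W7)
At step 3 the group reduced is feedback.

Answer: feedback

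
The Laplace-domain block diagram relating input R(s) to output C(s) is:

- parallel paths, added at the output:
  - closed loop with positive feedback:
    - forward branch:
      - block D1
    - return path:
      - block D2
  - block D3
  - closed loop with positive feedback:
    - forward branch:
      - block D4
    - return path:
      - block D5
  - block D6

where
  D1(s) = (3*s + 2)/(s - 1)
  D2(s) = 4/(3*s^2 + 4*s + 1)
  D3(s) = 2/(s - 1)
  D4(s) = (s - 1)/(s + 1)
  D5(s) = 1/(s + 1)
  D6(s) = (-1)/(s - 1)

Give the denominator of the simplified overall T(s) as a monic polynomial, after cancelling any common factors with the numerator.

Step 1: close the feedback loop around D1, D2; result (9*s^3 + 18*s^2 + 11*s + 2)/(3*s^3 + s^2 - 15*s - 9)
Step 2: reduce the feedback loop with forward D4 and return D5; result (s^2 - 1)/(s^2 + s + 2)
Step 3: combine [D1/(1-D1*D2)], D3, [D4/(1-D4*D5)], D6 in parallel; result (12*s^6 + 19*s^5 + 5*s^4 + 2*s^3 - 22*s^2 - 65*s - 31)/(3*s^6 + s^5 - 12*s^4 - 14*s^3 - 17*s^2 + 21*s + 18)
The result of step 3 is T(s) in lowest terms. Its denominator has leading coefficient 3; dividing the denominator through by 3 makes it monic.

Answer: s^6 + s^5/3 - 4*s^4 - 14*s^3/3 - 17*s^2/3 + 7*s + 6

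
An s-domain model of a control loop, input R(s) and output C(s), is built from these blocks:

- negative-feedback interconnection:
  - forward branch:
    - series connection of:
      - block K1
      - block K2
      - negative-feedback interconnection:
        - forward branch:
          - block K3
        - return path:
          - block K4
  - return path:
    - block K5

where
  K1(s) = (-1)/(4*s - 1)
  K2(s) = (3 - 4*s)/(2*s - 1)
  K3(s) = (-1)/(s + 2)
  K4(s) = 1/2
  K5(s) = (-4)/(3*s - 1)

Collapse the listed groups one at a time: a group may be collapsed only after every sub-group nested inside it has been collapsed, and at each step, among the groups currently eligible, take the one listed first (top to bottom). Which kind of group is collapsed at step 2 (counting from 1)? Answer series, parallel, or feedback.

1. close the feedback loop around K3, K4
2. combine K1, K2, [K3/(1+K3*K4)] in series
3. apply the feedback formula to (K1*K2*[K3/(1+K3*K4)]), K5
Step 2 collapses a series group.

Therefore the answer is series.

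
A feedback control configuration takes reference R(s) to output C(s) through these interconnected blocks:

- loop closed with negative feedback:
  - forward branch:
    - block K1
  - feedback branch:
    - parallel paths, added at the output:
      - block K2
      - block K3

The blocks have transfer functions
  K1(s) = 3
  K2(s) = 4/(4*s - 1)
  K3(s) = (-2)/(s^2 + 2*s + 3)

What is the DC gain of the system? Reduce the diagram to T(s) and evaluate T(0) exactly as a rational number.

First reduce the diagram to T(s).

Step 1. combine K2, K3 in parallel, giving (4*s^2 + 14)/(4*s^3 + 7*s^2 + 10*s - 3)
Step 2. close the feedback loop around K1, (K2+K3), giving (12*s^3 + 21*s^2 + 30*s - 9)/(4*s^3 + 19*s^2 + 10*s + 39)
That last expression is T(s); at s = 0 only the constant terms survive, so T(0) = -9/39 = -3/13.

Answer: -3/13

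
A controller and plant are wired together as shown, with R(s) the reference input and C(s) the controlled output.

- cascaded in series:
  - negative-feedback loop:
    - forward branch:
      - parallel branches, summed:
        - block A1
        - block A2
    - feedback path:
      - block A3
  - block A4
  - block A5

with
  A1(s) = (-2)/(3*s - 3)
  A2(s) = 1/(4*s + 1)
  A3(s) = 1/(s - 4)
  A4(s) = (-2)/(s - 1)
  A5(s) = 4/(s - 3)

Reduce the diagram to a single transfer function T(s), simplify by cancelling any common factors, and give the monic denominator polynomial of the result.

Reducing step by step:

Step 1 - parallel reduction of A1, A2 gives (-5*s - 5)/(12*s^2 - 9*s - 3)
Step 2 - reduce the feedback loop with forward (A1+A2) and return A3 gives (-5*s^2 + 15*s + 20)/(12*s^3 - 57*s^2 + 28*s + 7)
Step 3 - combine [(A1+A2)/(1+(A1+A2)*A3)], A4, A5 in series gives (40*s^2 - 120*s - 160)/(12*s^5 - 105*s^4 + 292*s^3 - 276*s^2 + 56*s + 21)
The result of step 3 is T(s) in lowest terms. Its denominator has leading coefficient 12; dividing the denominator through by 12 makes it monic.

Answer: s^5 - 35*s^4/4 + 73*s^3/3 - 23*s^2 + 14*s/3 + 7/4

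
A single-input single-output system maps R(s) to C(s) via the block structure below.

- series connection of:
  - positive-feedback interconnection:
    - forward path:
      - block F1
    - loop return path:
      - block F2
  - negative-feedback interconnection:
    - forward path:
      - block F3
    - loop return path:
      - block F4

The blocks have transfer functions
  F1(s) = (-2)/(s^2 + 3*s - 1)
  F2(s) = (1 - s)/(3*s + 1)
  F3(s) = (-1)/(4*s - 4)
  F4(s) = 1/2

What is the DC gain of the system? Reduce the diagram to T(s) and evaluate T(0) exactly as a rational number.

First reduce the diagram to T(s).

1. close the feedback loop around F1, F2: (-6*s - 2)/(3*s^3 + 10*s^2 - 2*s + 1)
2. feedback reduction of F3, F4: (-2)/(8*s - 9)
3. reduce the series chain [F1/(1-F1*F2)], [F3/(1+F3*F4)]: (12*s + 4)/(24*s^4 + 53*s^3 - 106*s^2 + 26*s - 9)
DC gain: substitute s = 0 into T(s) from step 3: T(0) = 4/(-9) = -4/9.

Answer: -4/9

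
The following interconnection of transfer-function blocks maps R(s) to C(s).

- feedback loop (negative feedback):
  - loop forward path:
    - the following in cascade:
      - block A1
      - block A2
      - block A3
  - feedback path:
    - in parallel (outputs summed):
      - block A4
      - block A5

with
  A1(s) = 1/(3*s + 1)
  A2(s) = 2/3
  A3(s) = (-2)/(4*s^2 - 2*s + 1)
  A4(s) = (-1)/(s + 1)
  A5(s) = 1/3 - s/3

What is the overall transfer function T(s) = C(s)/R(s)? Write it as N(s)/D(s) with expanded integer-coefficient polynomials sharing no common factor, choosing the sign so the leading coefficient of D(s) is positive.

The answer is (-12*s - 12)/(108*s^4 + 90*s^3 - 5*s^2 + 18*s + 17).

Reasoning:
Step 1. combine A1, A2, A3 in series = (-4)/(36*s^3 - 6*s^2 + 3*s + 3)
Step 2. reduce the parallel group A4, A5 = (-s^2 - 2)/(3*s + 3)
Step 3. close the feedback loop around (A1*A2*A3), (A4+A5), giving the overall T(s)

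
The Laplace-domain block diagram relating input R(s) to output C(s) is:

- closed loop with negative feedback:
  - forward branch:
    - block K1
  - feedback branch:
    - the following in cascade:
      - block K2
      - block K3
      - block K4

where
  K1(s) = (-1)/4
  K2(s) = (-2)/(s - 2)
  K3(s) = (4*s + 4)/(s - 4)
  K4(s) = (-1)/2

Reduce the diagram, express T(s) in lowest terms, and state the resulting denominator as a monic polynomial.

[1] cascade K2, K3, K4; result (4*s + 4)/(s^2 - 6*s + 8)
[2] feedback reduction of K1, (K2*K3*K4); result (-s^2 + 6*s - 8)/(4*s^2 - 28*s + 28)
No further cancellation is possible in the step-2 result, so that is T(s). Its denominator becomes monic after dividing by the leading coefficient 4.

Hence the answer: s^2 - 7*s + 7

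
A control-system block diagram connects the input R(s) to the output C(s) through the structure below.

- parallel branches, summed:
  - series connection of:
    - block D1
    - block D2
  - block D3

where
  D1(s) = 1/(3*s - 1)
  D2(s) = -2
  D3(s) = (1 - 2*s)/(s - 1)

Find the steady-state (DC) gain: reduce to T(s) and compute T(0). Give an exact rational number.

Step 1. combine D1, D2 in series = (-2)/(3*s - 1)
Step 2. sum the parallel branches (D1*D2), D3 = (-6*s^2 + 3*s + 1)/(3*s^2 - 4*s + 1)
Step 2 gives the overall T(s). Then T(0) = 1/1 = 1.

Hence the answer: 1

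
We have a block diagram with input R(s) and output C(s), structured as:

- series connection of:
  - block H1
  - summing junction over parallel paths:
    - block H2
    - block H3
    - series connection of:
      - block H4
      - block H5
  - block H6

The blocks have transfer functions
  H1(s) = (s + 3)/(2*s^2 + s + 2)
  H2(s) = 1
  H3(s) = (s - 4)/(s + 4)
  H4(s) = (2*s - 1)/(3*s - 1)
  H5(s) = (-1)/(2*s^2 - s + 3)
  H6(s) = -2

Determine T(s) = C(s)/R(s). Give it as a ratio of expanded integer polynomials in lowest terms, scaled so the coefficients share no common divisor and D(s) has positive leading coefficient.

Step 1 - cascade H4, H5, giving (1 - 2*s)/(6*s^3 - 5*s^2 + 10*s - 3)
Step 2 - add H2, H3, (H4*H5) (parallel), giving (12*s^4 - 10*s^3 + 18*s^2 - 13*s + 4)/(6*s^4 + 19*s^3 - 10*s^2 + 37*s - 12)
Step 3 - multiply H1, (H2+H3+(H4*H5)), H6 (series), giving the overall T(s)

Answer: (-24*s^5 - 52*s^4 + 24*s^3 - 82*s^2 + 70*s - 24)/(12*s^6 + 44*s^5 + 11*s^4 + 102*s^3 - 7*s^2 + 62*s - 24)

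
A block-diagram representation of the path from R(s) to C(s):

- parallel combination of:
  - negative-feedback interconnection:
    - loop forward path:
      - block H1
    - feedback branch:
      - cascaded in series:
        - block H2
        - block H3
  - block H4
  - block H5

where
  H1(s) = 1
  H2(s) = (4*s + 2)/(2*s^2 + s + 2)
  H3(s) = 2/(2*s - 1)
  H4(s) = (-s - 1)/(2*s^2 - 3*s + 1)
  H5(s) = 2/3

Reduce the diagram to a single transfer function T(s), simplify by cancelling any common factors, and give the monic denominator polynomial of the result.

Answer: s^5 - 3*s^4/2 + 13*s^3/4 - 29*s^2/8 + 5*s/8 + 1/4

Working:
Step 1 - combine H2, H3 in series; result (8*s + 4)/(4*s^3 + 3*s - 2)
Step 2 - collapse the loop (H1 forward, (H2*H3) return); result (4*s^3 + 3*s - 2)/(4*s^3 + 11*s + 2)
Step 3 - sum the parallel branches [H1/(1+H1*(H2*H3))], H4, H5; result (40*s^5 - 72*s^4 + 70*s^3 - 130*s^2 - 2*s - 8)/(24*s^5 - 36*s^4 + 78*s^3 - 87*s^2 + 15*s + 6)
Step 3 gives the fully reduced T(s), with no common factor left to cancel. The denominator's leading coefficient is 24, so divide each of its coefficients by 24 to get the monic form.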